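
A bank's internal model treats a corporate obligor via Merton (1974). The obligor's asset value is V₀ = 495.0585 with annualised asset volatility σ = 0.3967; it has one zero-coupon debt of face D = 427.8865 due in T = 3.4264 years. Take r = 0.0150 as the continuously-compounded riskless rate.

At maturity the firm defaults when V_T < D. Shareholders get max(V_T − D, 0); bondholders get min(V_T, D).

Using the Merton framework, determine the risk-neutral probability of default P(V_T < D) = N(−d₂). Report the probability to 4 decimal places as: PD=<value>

PD=0.5393

Equity is a call on the firm's assets struck at D = 427.8865:
d₁ = [ln(V₀/D) + (r + σ²/2)T] / (σ√T)
   = [ln(495.0585/427.8865) + (0.0150 + 0.5·0.3967²)·3.4264] / (0.3967·√3.4264)
   = [0.145818 + 0.321004] / 0.734313 = 0.635726
d₂ = d₁ − σ√T = 0.635726 − 0.734313 = -0.098587
risk-neutral PD = N(−d₂) = N(0.098587) = 0.539267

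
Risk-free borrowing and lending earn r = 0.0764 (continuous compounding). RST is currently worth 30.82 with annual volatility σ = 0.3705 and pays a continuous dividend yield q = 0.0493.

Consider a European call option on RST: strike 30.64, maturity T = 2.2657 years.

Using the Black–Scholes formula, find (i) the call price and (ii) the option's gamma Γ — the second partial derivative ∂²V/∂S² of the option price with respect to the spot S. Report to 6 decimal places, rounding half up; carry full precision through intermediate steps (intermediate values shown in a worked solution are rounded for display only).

σ√T = 0.3705·√2.2657 = 0.557686
d₁ = (ln(S/K) + (r−q+σ²/2)T) / (σ√T) = (ln(30.82/30.64) + (0.0764−0.0493+0.3705²/2)·2.2657) / 0.557686 = (0.005857 + 0.216907) / 0.557686 = 0.399445
d₂ = d₁ − σ√T = 0.399445 − 0.557686 = -0.158241
e^{−rT} = 0.841054
e^{−qT} = 0.894313
N(d₁) = 0.655217,  N(d₂) = 0.437134
Call price V = S·e^{−qT}·N(d₁) − K·e^{−rT}·N(d₂) = 18.059581 − 11.264883 = 6.794698
φ(d₁) = (1/√(2π))·e^{−d₁²/2} = 0.368352
Γ = e^{−qT}·φ(d₁) / (S·σ·√T) = 0.019166

price = 6.794698
Γ = 0.019166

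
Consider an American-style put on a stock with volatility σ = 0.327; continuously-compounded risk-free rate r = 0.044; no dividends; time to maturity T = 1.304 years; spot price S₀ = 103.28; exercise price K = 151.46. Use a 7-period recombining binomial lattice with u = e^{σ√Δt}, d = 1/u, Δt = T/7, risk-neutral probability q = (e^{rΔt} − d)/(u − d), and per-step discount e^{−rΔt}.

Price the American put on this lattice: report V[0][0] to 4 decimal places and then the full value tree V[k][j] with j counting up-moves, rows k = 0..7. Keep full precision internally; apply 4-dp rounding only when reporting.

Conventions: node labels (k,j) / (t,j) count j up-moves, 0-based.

Δt=0.18629, u=1.15158, d=0.86837, q=0.49384, disc=e^(-rΔt)=0.99184
k=7 terminal: V=max(K-S,0) → 113.0049 100.4631 83.8311 61.7746 32.5247 0.0000 0.0000 0.0000
k=6: j=0 S=44.2842 intr=107.1758 cont=105.9394 V=107.1758[EX]; j=1 S=58.7270 intr=92.7330 cont=91.4966 V=92.7330[EX]; j=2 S=77.8802 intr=73.5798 cont=72.3434 V=73.5798[EX]; j=3 S=103.2800 intr=48.1800 cont=46.9436 V=48.1800[EX]; j=4 S=136.9637 intr=14.4963 cont=16.3285 V=16.3285[hold]; j=5 S=181.6329 intr=0.0000 cont=0.0000 V=0.0000[hold]; j=6 S=240.8704 intr=0.0000 cont=0.0000 V=0.0000[hold]
k=5: j=0 S=50.9969 intr=100.4631 cont=99.2268 V=100.4631[EX]; j=1 S=67.6289 intr=83.8311 cont=82.5947 V=83.8311[EX]; j=2 S=89.6854 intr=61.7746 cont=60.5382 V=61.7746[EX]; j=3 S=118.9353 intr=32.5247 cont=32.1857 V=32.5247[EX]; j=4 S=157.7248 intr=0.0000 cont=8.1974 V=8.1974[hold]; j=5 S=209.1650 intr=0.0000 cont=0.0000 V=0.0000[hold]
k=4: j=0 S=58.7270 intr=92.7330 cont=91.4966 V=92.7330[EX]; j=1 S=77.8802 intr=73.5798 cont=72.3434 V=73.5798[EX]; j=2 S=103.2800 intr=48.1800 cont=46.9436 V=48.1800[EX]; j=3 S=136.9637 intr=14.4963 cont=20.3436 V=20.3436[hold]; j=4 S=181.6329 intr=0.0000 cont=4.1154 V=4.1154[hold]
k=3: j=0 S=67.6289 intr=83.8311 cont=82.5947 V=83.8311[EX]; j=1 S=89.6854 intr=61.7746 cont=60.5382 V=61.7746[EX]; j=2 S=118.9353 intr=32.5247 cont=34.1523 V=34.1523[hold]; j=3 S=157.7248 intr=0.0000 cont=12.2289 V=12.2289[hold]
k=2: j=0 S=77.8802 intr=73.5798 cont=72.3434 V=73.5798[EX]; j=1 S=103.2800 intr=48.1800 cont=47.7408 V=48.1800[EX]; j=2 S=136.9637 intr=14.4963 cont=23.1354 V=23.1354[hold]
k=1: j=0 S=89.6854 intr=61.7746 cont=60.5382 V=61.7746[EX]; j=1 S=118.9353 intr=32.5247 cont=35.5197 V=35.5197[hold]
k=0: j=0 S=103.2800 intr=48.1800 cont=48.4106 V=48.4106[hold]

price = 48.4106
tree:
48.4106
61.7746 35.5197
73.5798 48.1800 23.1354
83.8311 61.7746 34.1523 12.2289
92.7330 73.5798 48.1800 20.3436 4.1154
100.4631 83.8311 61.7746 32.5247 8.1974 0.0000
107.1758 92.7330 73.5798 48.1800 16.3285 0.0000 0.0000
113.0049 100.4631 83.8311 61.7746 32.5247 0.0000 0.0000 0.0000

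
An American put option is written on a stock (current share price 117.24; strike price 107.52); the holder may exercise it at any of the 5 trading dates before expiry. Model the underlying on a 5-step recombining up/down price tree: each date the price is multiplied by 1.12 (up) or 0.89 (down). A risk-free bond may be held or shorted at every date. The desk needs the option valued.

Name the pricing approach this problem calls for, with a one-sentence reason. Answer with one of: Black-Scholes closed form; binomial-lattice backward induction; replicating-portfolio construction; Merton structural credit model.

Key observation: the defining feature is the embedded early-exercise option across 5 discrete dates on the spot-117.24 tree; pricing the strike-107.52 put means working backward with an exercise test at every node.

framework: binomial-lattice backward induction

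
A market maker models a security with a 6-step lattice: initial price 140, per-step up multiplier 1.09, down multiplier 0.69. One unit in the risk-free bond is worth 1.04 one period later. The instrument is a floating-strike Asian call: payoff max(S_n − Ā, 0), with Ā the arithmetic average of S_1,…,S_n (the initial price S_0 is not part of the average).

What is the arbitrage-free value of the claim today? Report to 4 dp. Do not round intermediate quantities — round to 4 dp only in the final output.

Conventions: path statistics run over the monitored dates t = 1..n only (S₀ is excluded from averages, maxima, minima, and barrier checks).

No-arbitrage gives p* = (R−d)/(u−d) = 0.8750: enumerate every path, weight its payoff by its p*-probability, and discount by R^6.
Enumerate all 2^6 = 64 price paths (U = up ×1.09, D = down ×0.69); each path with k up-moves has probability p*^k·(1−p*)^(6−k).
DDDDDD: Ā=46.3307, payoff=0.0000, prob=0.000004
UDDDDD: Ā=73.1891, payoff=0.0000, prob=0.000027
DUDDDD: Ā=63.8557, payoff=0.0000, prob=0.000027
UUDDDD: Ā=100.8736, payoff=0.0000, prob=0.000187
DDUDDD: Ā=57.4157, payoff=0.0000, prob=0.000027
UDUDDD: Ā=90.7002, payoff=0.0000, prob=0.000187
DUUDDD: Ā=81.3669, payoff=0.0000, prob=0.000187
UUUDDD: Ā=128.5361, payoff=0.0000, prob=0.001308
DDDUDD: Ā=52.9721, payoff=0.0000, prob=0.000027
UDDUDD: Ā=83.6806, payoff=0.0000, prob=0.000187
DUDUDD: Ā=74.3473, payoff=0.0000, prob=0.000187
UUDUDD: Ā=117.4472, payoff=0.0000, prob=0.001308
DDUUDD: Ā=67.9073, payoff=0.0000, prob=0.000187
UDUUDD: Ā=107.2739, payoff=0.0000, prob=0.001308
DUUUDD: Ā=97.9405, payoff=0.0000, prob=0.001308
UUUUDD: Ā=154.7176, payoff=0.0000, prob=0.009159
DDDDUD: Ā=49.9061, payoff=0.0000, prob=0.000027
UDDDUD: Ā=78.8371, payoff=0.0000, prob=0.000187
DUDDUD: Ā=69.5038, payoff=0.0000, prob=0.000187
UUDDUD: Ā=109.7958, payoff=0.0000, prob=0.001308
DDUDUD: Ā=63.0638, payoff=0.0000, prob=0.000187
UDUDUD: Ā=99.6225, payoff=0.0000, prob=0.001308
DUUDUD: Ā=90.2892, payoff=0.0000, prob=0.001308
UUUDUD: Ā=142.6307, payoff=0.0000, prob=0.009159
DDDUUD: Ā=58.6202, payoff=0.0000, prob=0.000187
UDDUUD: Ā=92.6029, payoff=0.0000, prob=0.001308
DUDUUD: Ā=83.2696, payoff=0.0000, prob=0.001308
UUDUUD: Ā=131.5418, payoff=0.0000, prob=0.009159
DDUUUD: Ā=76.8296, payoff=0.0000, prob=0.001308
UDUUUD: Ā=121.3684, payoff=0.0000, prob=0.009159
DUUUUD: Ā=112.0351, payoff=0.0000, prob=0.009159
UUUUUD: Ā=176.9830, payoff=0.0000, prob=0.064114
DDDDDU: Ā=47.7905, payoff=0.0000, prob=0.000027
UDDDDU: Ā=75.4951, payoff=0.0000, prob=0.000187
DUDDDU: Ā=66.1617, payoff=0.0000, prob=0.000187
UUDDDU: Ā=104.5164, payoff=0.0000, prob=0.001308
DDUDDU: Ā=59.7217, payoff=0.0000, prob=0.000187
UDUDDU: Ā=94.3431, payoff=0.0000, prob=0.001308
DUUDDU: Ā=85.0097, payoff=0.0000, prob=0.001308
UUUDDU: Ā=134.2907, payoff=0.0000, prob=0.009159
DDDUDU: Ā=55.2781, payoff=0.0000, prob=0.000187
UDDUDU: Ā=87.3235, payoff=0.0000, prob=0.001308
DUDUDU: Ā=77.9901, payoff=0.0000, prob=0.001308
UUDUDU: Ā=123.2018, payoff=0.0000, prob=0.009159
DDUUDU: Ā=71.5501, payoff=0.0000, prob=0.001308
UDUUDU: Ā=113.0284, payoff=0.0000, prob=0.009159
DUUUDU: Ā=103.6951, payoff=0.0000, prob=0.009159
UUUUDU: Ā=163.8082, payoff=0.0000, prob=0.064114
DDDDUU: Ā=52.2121, payoff=0.0000, prob=0.000187
UDDDUU: Ā=82.4799, payoff=0.0000, prob=0.001308
DUDDUU: Ā=73.1466, payoff=0.0000, prob=0.001308
UUDDUU: Ā=115.5504, payoff=0.0000, prob=0.009159
DDUDUU: Ā=66.7066, payoff=0.0000, prob=0.001308
UDUDUU: Ā=105.3771, payoff=0.0000, prob=0.009159
DUUDUU: Ā=96.0438, payoff=0.0000, prob=0.009159
UUUDUU: Ā=151.7213, payoff=0.0000, prob=0.064114
DDDUUU: Ā=62.2630, payoff=0.0000, prob=0.001308
UDDUUU: Ā=98.3575, payoff=0.0000, prob=0.009159
DUDUUU: Ā=89.0242, payoff=5.0634, prob=0.009159
UUDUUU: Ā=140.6324, payoff=7.9987, prob=0.064114
DDUUUU: Ā=82.5842, payoff=11.5034, prob=0.009159
UDUUUU: Ā=130.4590, payoff=18.1721, prob=0.064114
DUUUUU: Ā=121.1257, payoff=27.5054, prob=0.064114
UUUUUU: Ā=191.3435, payoff=43.4505, prob=0.448795
Price = Σ prob·payoff / R^6 = 23.093509 / 1.265319 = 18.2511

price = 18.2511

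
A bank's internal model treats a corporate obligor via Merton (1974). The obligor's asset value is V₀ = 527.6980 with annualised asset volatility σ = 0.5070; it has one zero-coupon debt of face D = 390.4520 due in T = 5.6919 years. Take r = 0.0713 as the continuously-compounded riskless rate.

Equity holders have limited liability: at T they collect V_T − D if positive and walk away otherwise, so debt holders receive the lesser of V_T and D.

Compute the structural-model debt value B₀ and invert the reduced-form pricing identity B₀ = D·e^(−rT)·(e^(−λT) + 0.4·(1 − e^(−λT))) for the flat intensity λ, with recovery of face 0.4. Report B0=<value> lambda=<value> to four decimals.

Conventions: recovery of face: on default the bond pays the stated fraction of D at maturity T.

B0=189.8228 lambda=0.1053

With assets at 527.6980 and a single debt payment of 390.4520 at 5.6919 years:
d₁ = [ln(V₀/D) + (r + σ²/2)T] / (σ√T)
   = [ln(527.6980/390.4520) + (0.0713 + 0.5·0.5070²)·5.6919] / (0.5070·√5.6919)
   = [0.301219 + 1.137381] / 1.209586 = 1.189333
d₂ = d₁ − σ√T = 1.189333 − 1.209586 = -0.020252
N(d₁) = 0.882846,  N(d₂) = 0.491921,  e^(−rT) = 0.666422
E₀ = V₀·N(d₁) − D·e^(−rT)·N(d₂)
   = 527.6980·0.882846 − 390.4520·0.666422·0.491921 = 337.875247
B₀ = V₀ − E₀ = 527.6980 − 337.875247 = 189.822753
e^(−λT) = (B₀·e^(rT)/D − 0.4)/(1 − 0.4) = (189.8228·1.500551/390.4520 − 0.4)/0.6 = 0.54918411
λ = −ln(0.54918411)/5.6919 = 0.105294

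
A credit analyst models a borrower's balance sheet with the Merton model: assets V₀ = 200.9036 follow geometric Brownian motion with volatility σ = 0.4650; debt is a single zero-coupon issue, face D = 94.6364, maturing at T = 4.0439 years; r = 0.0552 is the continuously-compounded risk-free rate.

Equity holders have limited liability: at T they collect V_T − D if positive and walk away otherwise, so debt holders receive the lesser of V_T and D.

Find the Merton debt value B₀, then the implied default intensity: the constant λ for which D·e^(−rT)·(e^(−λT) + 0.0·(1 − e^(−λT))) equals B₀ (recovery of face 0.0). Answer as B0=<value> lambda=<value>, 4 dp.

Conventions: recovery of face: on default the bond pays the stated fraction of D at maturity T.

Apply the equity-as-call identities (strike 94.6364, horizon 4.0439 years):
d₁ = [ln(V₀/D) + (r + σ²/2)T] / (σ√T)
   = [ln(200.9036/94.6364) + (0.0552 + 0.5·0.4650²)·4.0439] / (0.4650·√4.0439)
   = [0.752783 + 0.660419] / 0.935089 = 1.511302
d₂ = d₁ − σ√T = 1.511302 − 0.935089 = 0.576212
N(d₁) = 0.934644,  N(d₂) = 0.717764,  e^(−rT) = 0.799936
E₀ = V₀·N(d₁) − D·e^(−rT)·N(d₂)
   = 200.9036·0.934644 − 94.6364·0.799936·0.717764 = 133.436426
B₀ = V₀ − E₀ = 200.9036 − 133.436426 = 67.467174
e^(−λT) = (B₀·e^(rT)/D − 0)/(1 − 0) = (67.4672·1.250100/94.6364 − 0)/1 = 0.89120808
λ = −ln(0.89120808)/4.0439 = 0.028482

B0=67.4672 lambda=0.0285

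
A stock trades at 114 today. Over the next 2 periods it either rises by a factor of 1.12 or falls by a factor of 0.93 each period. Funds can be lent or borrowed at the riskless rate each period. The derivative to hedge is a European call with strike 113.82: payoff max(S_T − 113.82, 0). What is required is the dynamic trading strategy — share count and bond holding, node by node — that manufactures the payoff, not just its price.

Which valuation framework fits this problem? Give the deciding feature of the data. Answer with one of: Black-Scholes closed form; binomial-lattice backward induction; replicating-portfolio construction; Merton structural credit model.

Key observation: the task asks for the hedge itself — share and bond holdings at every node of the 2-period tree on spot 114 with factors 1.12/0.93 — which is exactly what the replicating-portfolio construction produces.

framework: replicating-portfolio construction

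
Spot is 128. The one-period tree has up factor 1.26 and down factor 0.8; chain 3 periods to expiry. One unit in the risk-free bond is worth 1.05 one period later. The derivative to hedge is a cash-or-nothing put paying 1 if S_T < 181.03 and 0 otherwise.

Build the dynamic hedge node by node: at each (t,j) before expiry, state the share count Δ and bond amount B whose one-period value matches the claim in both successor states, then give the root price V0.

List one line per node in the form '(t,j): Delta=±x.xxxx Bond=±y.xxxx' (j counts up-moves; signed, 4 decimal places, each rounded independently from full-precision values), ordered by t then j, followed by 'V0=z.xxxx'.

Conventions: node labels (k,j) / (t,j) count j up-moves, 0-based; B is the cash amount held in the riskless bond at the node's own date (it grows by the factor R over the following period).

No-arbitrage ⇒ martingale measure with p* = (R−d)/(u−d) = 0.5435.
Payoffs at expiry: V(3,0)=1.0000, V(3,1)=1.0000, V(3,2)=1.0000, V(3,3)=0.0000
(2,0): S=81.9200. Δ = (V_up−V_dn)/(S_up−S_dn) = (1.0000−1.0000)/(103.2192−65.5360) = 0.0000. V = [p*·1.0000 + (1−p*)·1.0000]/1.05 = 0.9524. B = V − Δ·S = 0.9524.
(2,1): S=129.0240. Δ = (V_up−V_dn)/(S_up−S_dn) = (1.0000−1.0000)/(162.5702−103.2192) = 0.0000. V = [p*·1.0000 + (1−p*)·1.0000]/1.05 = 0.9524. B = V − Δ·S = 0.9524.
(2,2): S=203.2128. Δ = (V_up−V_dn)/(S_up−S_dn) = (0.0000−1.0000)/(256.0481−162.5702) = -0.0107. V = [p*·0.0000 + (1−p*)·1.0000]/1.05 = 0.4348. B = V − Δ·S = 2.6087.
(1,0): S=102.4000. Δ = (V_up−V_dn)/(S_up−S_dn) = (0.9524−0.9524)/(129.0240−81.9200) = 0.0000. V = [p*·0.9524 + (1−p*)·0.9524]/1.05 = 0.9070. B = V − Δ·S = 0.9070.
(1,1): S=161.2800. Δ = (V_up−V_dn)/(S_up−S_dn) = (0.4348−0.9524)/(203.2128−129.0240) = -0.0070. V = [p*·0.4348 + (1−p*)·0.9524]/1.05 = 0.6391. B = V − Δ·S = 1.7643.
(0,0): S=128.0000. Δ = (V_up−V_dn)/(S_up−S_dn) = (0.6391−0.9070)/(161.2800−102.4000) = -0.0046. V = [p*·0.6391 + (1−p*)·0.9070]/1.05 = 0.7252. B = V − Δ·S = 1.3076.
Check: Δ(0,0)·S0 + B(0,0) = 0.7252 = V0.

(0,0): Delta=-0.0046 Bond=1.3076
(1,0): Delta=0.0000 Bond=0.9070
(1,1): Delta=-0.0070 Bond=1.7643
(2,0): Delta=0.0000 Bond=0.9524
(2,1): Delta=0.0000 Bond=0.9524
(2,2): Delta=-0.0107 Bond=2.6087
V0=0.7252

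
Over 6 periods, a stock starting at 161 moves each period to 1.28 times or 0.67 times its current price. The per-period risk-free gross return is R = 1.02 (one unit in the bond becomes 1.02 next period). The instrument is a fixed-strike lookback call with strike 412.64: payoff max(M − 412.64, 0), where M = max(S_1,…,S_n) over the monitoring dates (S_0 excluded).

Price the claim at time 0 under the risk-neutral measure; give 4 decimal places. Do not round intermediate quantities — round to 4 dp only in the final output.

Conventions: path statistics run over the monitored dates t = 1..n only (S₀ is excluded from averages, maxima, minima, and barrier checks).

price = 13.4702

With p* = (R−d)/(u−d) = 0.5738, sum probability × payoff across the paths and divide by R^6.
Enumerate all 2^6 = 64 price paths (U = up ×1.28, D = down ×0.67); each path with k up-moves has probability p*^k·(1−p*)^(6−k).
DDDDDD: M=107.8700, payoff=0.0000, prob=0.005996
UDDDDD: M=206.0800, payoff=0.0000, prob=0.008072
DUDDDD: M=138.0736, payoff=0.0000, prob=0.008072
UUDDDD: M=263.7824, payoff=0.0000, prob=0.010866
DDUDDD: M=107.8700, payoff=0.0000, prob=0.008072
UDUDDD: M=206.0800, payoff=0.0000, prob=0.010866
DUUDDD: M=176.7342, payoff=0.0000, prob=0.010866
UUUDDD: M=337.6415, payoff=0.0000, prob=0.014627
DDDUDD: M=107.8700, payoff=0.0000, prob=0.008072
UDDUDD: M=206.0800, payoff=0.0000, prob=0.010866
DUDUDD: M=138.0736, payoff=0.0000, prob=0.010866
UUDUDD: M=263.7824, payoff=0.0000, prob=0.014627
DDUUDD: M=118.4119, payoff=0.0000, prob=0.010866
UDUUDD: M=226.2198, payoff=0.0000, prob=0.014627
DUUUDD: M=226.2198, payoff=0.0000, prob=0.014627
UUUUDD: M=432.1811, payoff=19.5411, prob=0.019690
DDDDUD: M=107.8700, payoff=0.0000, prob=0.008072
UDDDUD: M=206.0800, payoff=0.0000, prob=0.010866
DUDDUD: M=138.0736, payoff=0.0000, prob=0.010866
UUDDUD: M=263.7824, payoff=0.0000, prob=0.014627
DDUDUD: M=107.8700, payoff=0.0000, prob=0.010866
UDUDUD: M=206.0800, payoff=0.0000, prob=0.014627
DUUDUD: M=176.7342, payoff=0.0000, prob=0.014627
UUUDUD: M=337.6415, payoff=0.0000, prob=0.019690
DDDUUD: M=107.8700, payoff=0.0000, prob=0.010866
UDDUUD: M=206.0800, payoff=0.0000, prob=0.014627
DUDUUD: M=151.5673, payoff=0.0000, prob=0.014627
UUDUUD: M=289.5613, payoff=0.0000, prob=0.019690
DDUUUD: M=151.5673, payoff=0.0000, prob=0.014627
UDUUUD: M=289.5613, payoff=0.0000, prob=0.019690
DUUUUD: M=289.5613, payoff=0.0000, prob=0.019690
UUUUUD: M=553.1918, payoff=140.5518, prob=0.026505
DDDDDU: M=107.8700, payoff=0.0000, prob=0.008072
UDDDDU: M=206.0800, payoff=0.0000, prob=0.010866
DUDDDU: M=138.0736, payoff=0.0000, prob=0.010866
UUDDDU: M=263.7824, payoff=0.0000, prob=0.014627
DDUDDU: M=107.8700, payoff=0.0000, prob=0.010866
UDUDDU: M=206.0800, payoff=0.0000, prob=0.014627
DUUDDU: M=176.7342, payoff=0.0000, prob=0.014627
UUUDDU: M=337.6415, payoff=0.0000, prob=0.019690
DDDUDU: M=107.8700, payoff=0.0000, prob=0.010866
UDDUDU: M=206.0800, payoff=0.0000, prob=0.014627
DUDUDU: M=138.0736, payoff=0.0000, prob=0.014627
UUDUDU: M=263.7824, payoff=0.0000, prob=0.019690
DDUUDU: M=118.4119, payoff=0.0000, prob=0.014627
UDUUDU: M=226.2198, payoff=0.0000, prob=0.019690
DUUUDU: M=226.2198, payoff=0.0000, prob=0.019690
UUUUDU: M=432.1811, payoff=19.5411, prob=0.026505
DDDDUU: M=107.8700, payoff=0.0000, prob=0.010866
UDDDUU: M=206.0800, payoff=0.0000, prob=0.014627
DUDDUU: M=138.0736, payoff=0.0000, prob=0.014627
UUDDUU: M=263.7824, payoff=0.0000, prob=0.019690
DDUDUU: M=107.8700, payoff=0.0000, prob=0.014627
UDUDUU: M=206.0800, payoff=0.0000, prob=0.019690
DUUDUU: M=194.0061, payoff=0.0000, prob=0.019690
UUUDUU: M=370.6385, payoff=0.0000, prob=0.026505
DDDUUU: M=107.8700, payoff=0.0000, prob=0.014627
UDDUUU: M=206.0800, payoff=0.0000, prob=0.019690
DUDUUU: M=194.0061, payoff=0.0000, prob=0.019690
UUDUUU: M=370.6385, payoff=0.0000, prob=0.026505
DDUUUU: M=194.0061, payoff=0.0000, prob=0.019690
UDUUUU: M=370.6385, payoff=0.0000, prob=0.026505
DUUUUU: M=370.6385, payoff=0.0000, prob=0.026505
UUUUUU: M=708.0855, payoff=295.4455, prob=0.035680
Price = Σ prob·payoff / R^6 = 15.169688 / 1.126162 = 13.4702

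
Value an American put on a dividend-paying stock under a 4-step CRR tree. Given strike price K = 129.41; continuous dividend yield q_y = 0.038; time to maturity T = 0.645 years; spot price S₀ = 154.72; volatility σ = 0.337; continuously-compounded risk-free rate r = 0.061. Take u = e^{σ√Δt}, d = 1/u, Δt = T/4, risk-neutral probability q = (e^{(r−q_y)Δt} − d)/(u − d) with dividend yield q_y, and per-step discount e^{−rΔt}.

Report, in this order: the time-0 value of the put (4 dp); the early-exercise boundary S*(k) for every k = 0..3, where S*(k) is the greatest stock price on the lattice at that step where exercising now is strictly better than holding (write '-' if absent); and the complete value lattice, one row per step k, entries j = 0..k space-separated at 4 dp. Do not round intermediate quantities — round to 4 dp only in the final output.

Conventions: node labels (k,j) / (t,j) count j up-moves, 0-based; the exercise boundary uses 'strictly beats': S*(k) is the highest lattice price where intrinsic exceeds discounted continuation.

params: Δt=0.16125 u=1.14491 d=0.87343 q=0.47991 e^(-rΔt)=0.99021
t_4 payoffs: 39.3645 11.3768 0.0000 0.0000 0.0000
t_3: node(3,0) S=103.0939 payoff=26.3161 vs cont=25.6792 → 26.3161 [stop]  node(3,1) S=135.1373 payoff=0.0000 vs cont=5.8591 → 5.8591 [wait]  node(3,2) S=177.1404 payoff=0.0000 vs cont=0.0000 → 0.0000 [wait]  node(3,3) S=232.1987 payoff=0.0000 vs cont=0.0000 → 0.0000 [wait]  ⇒ S*(3)=103.0939
t_2: node(2,0) S=118.0332 payoff=11.3768 vs cont=16.3371 → 16.3371 [wait]  node(2,1) S=154.7200 payoff=0.0000 vs cont=3.0174 → 3.0174 [wait]  node(2,2) S=202.8097 payoff=0.0000 vs cont=0.0000 → 0.0000 [wait]  ⇒ S*(2)=-
t_1: node(1,0) S=135.1373 payoff=0.0000 vs cont=9.8476 → 9.8476 [wait]  node(1,1) S=177.1404 payoff=0.0000 vs cont=1.5540 → 1.5540 [wait]  ⇒ S*(1)=-
t_0: node(0,0) S=154.7200 payoff=0.0000 vs cont=5.8100 → 5.8100 [wait]  ⇒ S*(0)=-

price = 5.8100
boundary = - - - 103.0939
tree:
5.8100
9.8476 1.5540
16.3371 3.0174 0.0000
26.3161 5.8591 0.0000 0.0000
39.3645 11.3768 0.0000 0.0000 0.0000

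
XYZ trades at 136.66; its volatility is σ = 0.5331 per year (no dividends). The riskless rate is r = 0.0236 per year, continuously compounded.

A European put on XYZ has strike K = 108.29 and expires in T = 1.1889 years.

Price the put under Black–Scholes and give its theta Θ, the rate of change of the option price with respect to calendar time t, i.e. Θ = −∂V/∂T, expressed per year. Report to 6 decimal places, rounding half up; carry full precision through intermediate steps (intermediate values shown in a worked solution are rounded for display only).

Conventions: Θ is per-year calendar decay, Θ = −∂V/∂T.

σ√T = 0.5331·√1.1889 = 0.581275
d₁ = (ln(S/K) + (r+σ²/2)T) / (σ√T) = (ln(136.66/108.29) + (0.0236+0.5331²/2)·1.1889) / 0.581275 = (0.232683 + 0.196998) / 0.581275 = 0.739206
d₂ = d₁ − σ√T = 0.739206 − 0.581275 = 0.157931
e^{−rT} = 0.972332
N(−d₁) = 0.229891,  N(−d₂) = 0.437256
Put price V = K·e^{−rT}·N(−d₂) − S·N(−d₁) = 46.040316 − 31.416918 = 14.623398
φ(d₁) = (1/√(2π))·e^{−d₁²/2} = 0.303568
Θ = −S·φ(d₁)·σ/(2√T) + r·K·e^{−rT}·N(−d₂) = −10.141516 + 1.086551 = -9.054964

price = 14.623398
Θ = -9.054964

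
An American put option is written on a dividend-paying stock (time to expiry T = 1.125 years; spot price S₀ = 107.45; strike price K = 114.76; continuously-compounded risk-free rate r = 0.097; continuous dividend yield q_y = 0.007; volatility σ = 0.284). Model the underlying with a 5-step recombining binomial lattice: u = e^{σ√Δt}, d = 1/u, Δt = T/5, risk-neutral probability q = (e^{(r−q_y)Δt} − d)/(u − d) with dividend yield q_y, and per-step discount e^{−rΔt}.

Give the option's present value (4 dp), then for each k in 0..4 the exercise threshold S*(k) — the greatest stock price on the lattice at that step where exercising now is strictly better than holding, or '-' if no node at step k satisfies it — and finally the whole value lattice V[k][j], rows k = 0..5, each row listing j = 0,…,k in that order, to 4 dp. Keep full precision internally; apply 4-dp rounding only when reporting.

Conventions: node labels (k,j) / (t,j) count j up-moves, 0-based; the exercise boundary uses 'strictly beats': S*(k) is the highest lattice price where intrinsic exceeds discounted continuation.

price = 12.6180
boundary = - 93.9077 82.0722 93.9077 82.0722
tree:
12.6180
20.8523 6.1754
32.6878 11.5629 1.8755
43.0316 20.8523 4.1860 0.0000
52.0718 32.6878 9.3428 0.0000 0.0000
59.9726 43.0316 20.8523 0.0000 0.0000 0.0000

Δt=0.22500  u=1.14421  d=0.87397  q=0.54207  discount=0.97841
step 5 (expiry): payoffs max(K−S,0) = 59.9726 43.0316 20.8523 0.0000 0.0000 0.0000
step 4: (k=4,j=0): S=62.6882, K−S=52.0718, hold=49.6929 ⇒ V=52.0718 exercise | (k=4,j=1): S=82.0722, K−S=32.6878, hold=30.3394 ⇒ V=32.6878 exercise | (k=4,j=2): S=107.4500, K−S=7.3100, hold=9.3428 ⇒ V=9.3428 continue | (k=4,j=3): S=140.6749, K−S=0.0000, hold=0.0000 ⇒ V=0.0000 continue | (k=4,j=4): S=184.1734, K−S=0.0000, hold=0.0000 ⇒ V=0.0000 continue  boundary S*=82.0722
step 3: (k=3,j=0): S=71.7284, K−S=43.0316, hold=40.6670 ⇒ V=43.0316 exercise | (k=3,j=1): S=93.9077, K−S=20.8523, hold=19.6007 ⇒ V=20.8523 exercise | (k=3,j=2): S=122.9452, K−S=0.0000, hold=4.1860 ⇒ V=4.1860 continue | (k=3,j=3): S=160.9614, K−S=0.0000, hold=0.0000 ⇒ V=0.0000 continue  boundary S*=93.9077
step 2: (k=2,j=0): S=82.0722, K−S=32.6878, hold=30.3394 ⇒ V=32.6878 exercise | (k=2,j=1): S=107.4500, K−S=7.3100, hold=11.5629 ⇒ V=11.5629 continue | (k=2,j=2): S=140.6749, K−S=0.0000, hold=1.8755 ⇒ V=1.8755 continue  boundary S*=82.0722
step 1: (k=1,j=0): S=93.9077, K−S=20.8523, hold=20.7781 ⇒ V=20.8523 exercise | (k=1,j=1): S=122.9452, K−S=0.0000, hold=6.1754 ⇒ V=6.1754 continue  boundary S*=93.9077
step 0: (k=0,j=0): S=107.4500, K−S=7.3100, hold=12.6180 ⇒ V=12.6180 continue  boundary S*=-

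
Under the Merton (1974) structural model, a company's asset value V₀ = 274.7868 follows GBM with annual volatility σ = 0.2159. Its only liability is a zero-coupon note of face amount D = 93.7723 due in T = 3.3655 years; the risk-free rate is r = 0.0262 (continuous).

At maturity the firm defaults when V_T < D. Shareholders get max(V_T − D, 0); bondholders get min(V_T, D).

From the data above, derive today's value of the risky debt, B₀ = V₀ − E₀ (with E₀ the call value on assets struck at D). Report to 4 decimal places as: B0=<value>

Work the structural quantities from V₀ = 274.7868 against face 93.7723:
d₁ = [ln(V₀/D) + (r + σ²/2)T] / (σ√T)
   = [ln(274.7868/93.7723) + (0.0262 + 0.5·0.2159²)·3.3655] / (0.2159·√3.3655)
   = [1.075126 + 0.166614] / 0.396075 = 3.135113
d₂ = d₁ − σ√T = 3.135113 − 0.396075 = 2.739038
N(d₁) = 0.999141,  N(d₂) = 0.996919,  e^(−rT) = 0.915600
E₀ = V₀·N(d₁) − D·e^(−rT)·N(d₂)
   = 274.7868·0.999141 − 93.7723·0.915600·0.996919 = 188.957417
B₀ = V₀ − E₀ = 274.7868 − 188.957417 = 85.829383

B0=85.8294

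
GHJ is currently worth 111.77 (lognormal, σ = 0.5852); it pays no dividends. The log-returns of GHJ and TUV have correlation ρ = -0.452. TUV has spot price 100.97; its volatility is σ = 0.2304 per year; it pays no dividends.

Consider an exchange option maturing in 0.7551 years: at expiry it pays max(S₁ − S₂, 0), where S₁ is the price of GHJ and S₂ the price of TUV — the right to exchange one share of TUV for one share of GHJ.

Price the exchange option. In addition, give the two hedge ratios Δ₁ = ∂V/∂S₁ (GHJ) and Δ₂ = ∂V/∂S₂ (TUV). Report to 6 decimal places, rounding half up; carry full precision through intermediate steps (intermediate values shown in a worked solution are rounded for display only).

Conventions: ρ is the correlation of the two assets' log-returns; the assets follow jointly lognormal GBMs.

exchange price = 31.832271
Δ1 = 0.682645
Δ2 = -0.440398

σ_eff = √(σ₁² + σ₂² − 2ρσ₁σ₂) = √(0.5852² + 0.2304² − 2·-0.452·0.5852·0.2304) = 0.719326
d₁ = (ln(S₁/S₂) + (q₂ − q₁ + σ_eff²/2)T) / (σ_eff√T) = (ln(111.77/100.97) + (0.0 − 0.0 + 0.258715)·0.7551) / 0.625069 = 0.475108
d₂ = d₁ − σ_eff√T = 0.475108 − 0.625069 = -0.149961
N(d₁) = 0.682645,  N(d₂) = 0.440398
V = S₁·e^{−q₁T}·N(d₁) − S₂·e^{−q₂T}·N(d₂) = 76.299236 − 44.466965 = 31.832271
Key observation: r never enters — measured in units of TUV, the claim is a call on S₁/S₂ struck at 1, so only the dividend yields and σ_eff matter.
Δ₁ = e^{−q₁T}·N(d₁) = 0.682645;  Δ₂ = −e^{−q₂T}·N(d₂) = -0.440398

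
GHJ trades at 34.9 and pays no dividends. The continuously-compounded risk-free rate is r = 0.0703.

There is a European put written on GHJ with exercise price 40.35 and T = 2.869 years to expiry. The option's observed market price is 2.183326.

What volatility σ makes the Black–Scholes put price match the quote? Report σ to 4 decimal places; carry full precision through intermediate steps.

At σ = 0.1332 the Black–Scholes value reproduces the quote:
σ√T = 0.1332·√2.869 = 0.225616
d₁ = (ln(S/K) + (r+σ²/2)T) / (σ√T) = (ln(34.9/40.35) + (0.0703+0.1332²/2)·2.869) / 0.225616 = (-0.145105 + 0.227142) / 0.225616 = 0.363615
d₂ = d₁ − σ√T = 0.363615 − 0.225616 = 0.138000
e^{−rT} = 0.817348
N(−d₁) = 0.358073,  N(−d₂) = 0.445120
V = K·e^{−rT}·N(−d₂) − S·N(−d₁) = 14.680060 − 12.496734 = 2.183326 (the quoted price), and the Black–Scholes price is strictly increasing in σ, so σ is unique

sigma = 0.1332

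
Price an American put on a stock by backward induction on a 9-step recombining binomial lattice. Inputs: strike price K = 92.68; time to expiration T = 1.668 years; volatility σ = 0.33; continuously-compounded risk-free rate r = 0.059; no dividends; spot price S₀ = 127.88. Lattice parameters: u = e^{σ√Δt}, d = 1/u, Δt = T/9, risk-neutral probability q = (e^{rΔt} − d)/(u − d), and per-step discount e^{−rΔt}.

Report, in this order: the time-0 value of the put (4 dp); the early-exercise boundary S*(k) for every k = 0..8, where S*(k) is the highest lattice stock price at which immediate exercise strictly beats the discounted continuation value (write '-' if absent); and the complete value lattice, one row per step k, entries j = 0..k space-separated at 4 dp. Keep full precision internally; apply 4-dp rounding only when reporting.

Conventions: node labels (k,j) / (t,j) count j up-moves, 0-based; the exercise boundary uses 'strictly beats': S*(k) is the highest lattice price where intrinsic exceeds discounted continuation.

params: Δt=0.18533 u=1.15265 d=0.86756 q=0.50311 e^(-rΔt)=0.98912
t_9 payoffs: 57.0746 45.3744 29.8293 9.1761 0.0000 0.0000 0.0000 0.0000 0.0000 0.0000
t_8: node(8,0) S=41.0406 payoff=51.6394 vs cont=50.6315 → 51.6394 [stop]  node(8,1) S=54.5270 payoff=38.1530 vs cont=37.1451 → 38.1530 [stop]  node(8,2) S=72.4450 payoff=20.2350 vs cont=19.2271 → 20.2350 [stop]  node(8,3) S=96.2511 payoff=0.0000 vs cont=4.5099 → 4.5099 [wait]  node(8,4) S=127.8800 payoff=0.0000 vs cont=0.0000 → 0.0000 [wait]  node(8,5) S=169.9025 payoff=0.0000 vs cont=0.0000 → 0.0000 [wait]  node(8,6) S=225.7339 payoff=0.0000 vs cont=0.0000 → 0.0000 [wait]  node(8,7) S=299.9121 payoff=0.0000 vs cont=0.0000 → 0.0000 [wait]  node(8,8) S=398.4658 payoff=0.0000 vs cont=0.0000 → 0.0000 [wait]  ⇒ S*(8)=72.4450
t_7: node(7,0) S=47.3056 payoff=45.3744 vs cont=44.3665 → 45.3744 [stop]  node(7,1) S=62.8507 payoff=29.8293 vs cont=28.8214 → 29.8293 [stop]  node(7,2) S=83.5039 payoff=9.1761 vs cont=12.1896 → 12.1896 [wait]  node(7,3) S=110.9441 payoff=0.0000 vs cont=2.2166 → 2.2166 [wait]  node(7,4) S=147.4013 payoff=0.0000 vs cont=0.0000 → 0.0000 [wait]  node(7,5) S=195.8386 payoff=0.0000 vs cont=0.0000 → 0.0000 [wait]  node(7,6) S=260.1929 payoff=0.0000 vs cont=0.0000 → 0.0000 [wait]  node(7,7) S=345.6946 payoff=0.0000 vs cont=0.0000 → 0.0000 [wait]  ⇒ S*(7)=62.8507
t_6: node(6,0) S=54.5270 payoff=38.1530 vs cont=37.1451 → 38.1530 [stop]  node(6,1) S=72.4450 payoff=20.2350 vs cont=20.7267 → 20.7267 [wait]  node(6,2) S=96.2511 payoff=0.0000 vs cont=7.0941 → 7.0941 [wait]  node(6,3) S=127.8800 payoff=0.0000 vs cont=1.0894 → 1.0894 [wait]  node(6,4) S=169.9025 payoff=0.0000 vs cont=0.0000 → 0.0000 [wait]  node(6,5) S=225.7339 payoff=0.0000 vs cont=0.0000 → 0.0000 [wait]  node(6,6) S=299.9121 payoff=0.0000 vs cont=0.0000 → 0.0000 [wait]  ⇒ S*(6)=54.5270
t_5: node(5,0) S=62.8507 payoff=29.8293 vs cont=29.0661 → 29.8293 [stop]  node(5,1) S=83.5039 payoff=9.1761 vs cont=13.7172 → 13.7172 [wait]  node(5,2) S=110.9441 payoff=0.0000 vs cont=4.0288 → 4.0288 [wait]  node(5,3) S=147.4013 payoff=0.0000 vs cont=0.5354 → 0.5354 [wait]  node(5,4) S=195.8386 payoff=0.0000 vs cont=0.0000 → 0.0000 [wait]  node(5,5) S=260.1929 payoff=0.0000 vs cont=0.0000 → 0.0000 [wait]  ⇒ S*(5)=62.8507
t_4: node(4,0) S=72.4450 payoff=20.2350 vs cont=21.4869 → 21.4869 [wait]  node(4,1) S=96.2511 payoff=0.0000 vs cont=8.7467 → 8.7467 [wait]  node(4,2) S=127.8800 payoff=0.0000 vs cont=2.2465 → 2.2465 [wait]  node(4,3) S=169.9025 payoff=0.0000 vs cont=0.2632 → 0.2632 [wait]  node(4,4) S=225.7339 payoff=0.0000 vs cont=0.0000 → 0.0000 [wait]  ⇒ S*(4)=-
t_3: node(3,0) S=83.5039 payoff=9.1761 vs cont=14.9132 → 14.9132 [wait]  node(3,1) S=110.9441 payoff=0.0000 vs cont=5.4169 → 5.4169 [wait]  node(3,2) S=147.4013 payoff=0.0000 vs cont=1.2351 → 1.2351 [wait]  node(3,3) S=195.8386 payoff=0.0000 vs cont=0.1293 → 0.1293 [wait]  ⇒ S*(3)=-
t_2: node(2,0) S=96.2511 payoff=0.0000 vs cont=10.0253 → 10.0253 [wait]  node(2,1) S=127.8800 payoff=0.0000 vs cont=3.2770 → 3.2770 [wait]  node(2,2) S=169.9025 payoff=0.0000 vs cont=0.6714 → 0.6714 [wait]  ⇒ S*(2)=-
t_1: node(1,0) S=110.9441 payoff=0.0000 vs cont=6.5580 → 6.5580 [wait]  node(1,1) S=147.4013 payoff=0.0000 vs cont=1.9447 → 1.9447 [wait]  ⇒ S*(1)=-
t_0: node(0,0) S=127.8800 payoff=0.0000 vs cont=4.1910 → 4.1910 [wait]  ⇒ S*(0)=-

price = 4.1910
boundary = - - - - - 62.8507 54.5270 62.8507 72.4450
tree:
4.1910
6.5580 1.9447
10.0253 3.2770 0.6714
14.9132 5.4169 1.2351 0.1293
21.4869 8.7467 2.2465 0.2632 0.0000
29.8293 13.7172 4.0288 0.5354 0.0000 0.0000
38.1530 20.7267 7.0941 1.0894 0.0000 0.0000 0.0000
45.3744 29.8293 12.1896 2.2166 0.0000 0.0000 0.0000 0.0000
51.6394 38.1530 20.2350 4.5099 0.0000 0.0000 0.0000 0.0000 0.0000
57.0746 45.3744 29.8293 9.1761 0.0000 0.0000 0.0000 0.0000 0.0000 0.0000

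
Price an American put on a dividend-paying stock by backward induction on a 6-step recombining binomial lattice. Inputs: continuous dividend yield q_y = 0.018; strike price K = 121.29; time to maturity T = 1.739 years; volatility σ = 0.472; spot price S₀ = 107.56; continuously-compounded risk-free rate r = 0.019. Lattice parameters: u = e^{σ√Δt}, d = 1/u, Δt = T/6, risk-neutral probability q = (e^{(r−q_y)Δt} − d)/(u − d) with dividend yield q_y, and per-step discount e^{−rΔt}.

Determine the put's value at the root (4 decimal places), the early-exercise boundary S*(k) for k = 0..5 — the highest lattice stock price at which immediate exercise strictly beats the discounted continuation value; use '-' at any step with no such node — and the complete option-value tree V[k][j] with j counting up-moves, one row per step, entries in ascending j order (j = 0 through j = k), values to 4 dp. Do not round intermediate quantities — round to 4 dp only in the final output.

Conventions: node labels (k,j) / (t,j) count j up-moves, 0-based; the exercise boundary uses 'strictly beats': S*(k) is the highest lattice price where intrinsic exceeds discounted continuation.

price = 34.9004
boundary = - - - 50.1856 64.7048 83.4245
tree:
34.9004
45.8168 21.2986
58.1980 30.4685 9.7717
71.1044 42.3306 15.5943 2.4052
82.3656 56.5852 24.5286 4.2985 0.0000
91.0999 71.1044 37.8655 7.6824 0.0000 0.0000
97.8743 82.3656 56.5852 13.7300 0.0000 0.0000 0.0000

Δt=0.28983, u=1.28931, d=0.77561, q=0.43738, disc=e^(-rΔt)=0.99451
k=6 terminal: V=max(K-S,0) → 97.8743 82.3656 56.5852 13.7300 0.0000 0.0000 0.0000
k=5: j=0 S=30.1901 intr=91.0999 cont=90.5909 V=91.0999[EX]; j=1 S=50.1856 intr=71.1044 cont=70.6994 V=71.1044[EX]; j=2 S=83.4245 intr=37.8655 cont=37.6335 V=37.8655[EX]; j=3 S=138.6781 intr=0.0000 cont=7.6824 V=7.6824[hold]; j=4 S=230.5272 intr=0.0000 cont=0.0000 V=0.0000[hold]; j=5 S=383.2097 intr=0.0000 cont=0.0000 V=0.0000[hold]  S*(5)=83.4245
k=4: j=0 S=38.9244 intr=82.3656 cont=81.9020 V=82.3656[EX]; j=1 S=64.7048 intr=56.5852 cont=56.2558 V=56.5852[EX]; j=2 S=107.5600 intr=13.7300 cont=24.5286 V=24.5286[hold]; j=3 S=178.7990 intr=0.0000 cont=4.2985 V=4.2985[hold]; j=4 S=297.2209 intr=0.0000 cont=0.0000 V=0.0000[hold]  S*(4)=64.7048
k=3: j=0 S=50.1856 intr=71.1044 cont=70.6994 V=71.1044[EX]; j=1 S=83.4245 intr=37.8655 cont=42.3306 V=42.3306[hold]; j=2 S=138.6781 intr=0.0000 cont=15.5943 V=15.5943[hold]; j=3 S=230.5272 intr=0.0000 cont=2.4052 V=2.4052[hold]  S*(3)=50.1856
k=2: j=0 S=64.7048 intr=56.5852 cont=58.1980 V=58.1980[hold]; j=1 S=107.5600 intr=13.7300 cont=30.4685 V=30.4685[hold]; j=2 S=178.7990 intr=0.0000 cont=9.7717 V=9.7717[hold]  S*(2)=-
k=1: j=0 S=83.4245 intr=37.8655 cont=45.8168 V=45.8168[hold]; j=1 S=138.6781 intr=0.0000 cont=21.2986 V=21.2986[hold]  S*(1)=-
k=0: j=0 S=107.5600 intr=13.7300 cont=34.9004 V=34.9004[hold]  S*(0)=-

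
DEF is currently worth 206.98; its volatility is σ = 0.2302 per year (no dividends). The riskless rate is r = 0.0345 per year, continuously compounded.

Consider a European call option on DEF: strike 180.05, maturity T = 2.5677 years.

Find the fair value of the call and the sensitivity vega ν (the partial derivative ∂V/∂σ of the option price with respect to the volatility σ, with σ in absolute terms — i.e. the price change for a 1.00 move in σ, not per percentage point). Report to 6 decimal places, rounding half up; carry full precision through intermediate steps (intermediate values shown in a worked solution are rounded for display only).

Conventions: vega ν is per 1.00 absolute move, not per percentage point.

σ√T = 0.2302·√2.5677 = 0.368874
d₁ = (ln(S/K) + (r+σ²/2)T) / (σ√T) = (ln(206.98/180.05) + (0.0345+0.2302²/2)·2.5677) / 0.368874 = (0.139388 + 0.156619) / 0.368874 = 0.802462
d₂ = d₁ − σ√T = 0.802462 − 0.368874 = 0.433589
e^{−rT} = 0.915225
N(d₁) = 0.788857,  N(d₂) = 0.667706
Call price V = S·N(d₁) − K·e^{−rT}·N(d₂) = 163.277661 − 110.028815 = 53.248847
φ(d₁) = (1/√(2π))·e^{−d₁²/2} = 0.289121
ν = S·φ(d₁)·√T = 95.891379

price = 53.248847
ν = 95.891379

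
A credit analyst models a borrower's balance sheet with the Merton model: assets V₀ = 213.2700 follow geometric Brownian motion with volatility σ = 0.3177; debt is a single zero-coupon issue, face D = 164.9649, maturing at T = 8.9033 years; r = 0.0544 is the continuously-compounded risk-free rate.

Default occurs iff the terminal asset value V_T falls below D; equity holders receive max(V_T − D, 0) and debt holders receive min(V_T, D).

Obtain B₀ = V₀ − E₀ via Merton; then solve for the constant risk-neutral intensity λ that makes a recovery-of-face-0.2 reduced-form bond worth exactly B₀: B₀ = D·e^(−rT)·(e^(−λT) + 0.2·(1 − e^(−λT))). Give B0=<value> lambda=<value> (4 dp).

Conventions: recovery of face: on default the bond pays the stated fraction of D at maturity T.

Equity is a call on the firm's assets struck at D = 164.9649:
d₁ = [ln(V₀/D) + (r + σ²/2)T] / (σ√T)
   = [ln(213.2700/164.9649) + (0.0544 + 0.5·0.3177²)·8.9033] / (0.3177·√8.9033)
   = [0.256826 + 0.933659] / 0.947966 = 1.255831
d₂ = d₁ − σ√T = 1.255831 − 0.947966 = 0.307866
N(d₁) = 0.895411,  N(d₂) = 0.620908,  e^(−rT) = 0.616104
E₀ = V₀·N(d₁) − D·e^(−rT)·N(d₂)
   = 213.2700·0.895411 − 164.9649·0.616104·0.620908 = 127.858119
B₀ = V₀ − E₀ = 213.2700 − 127.858119 = 85.411881
e^(−λT) = (B₀·e^(rT)/D − 0.2)/(1 − 0.2) = (85.4119·1.623103/164.9649 − 0.2)/0.8 = 0.80046800
λ = −ln(0.80046800)/8.9033 = 0.024997

B0=85.4119 lambda=0.0250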